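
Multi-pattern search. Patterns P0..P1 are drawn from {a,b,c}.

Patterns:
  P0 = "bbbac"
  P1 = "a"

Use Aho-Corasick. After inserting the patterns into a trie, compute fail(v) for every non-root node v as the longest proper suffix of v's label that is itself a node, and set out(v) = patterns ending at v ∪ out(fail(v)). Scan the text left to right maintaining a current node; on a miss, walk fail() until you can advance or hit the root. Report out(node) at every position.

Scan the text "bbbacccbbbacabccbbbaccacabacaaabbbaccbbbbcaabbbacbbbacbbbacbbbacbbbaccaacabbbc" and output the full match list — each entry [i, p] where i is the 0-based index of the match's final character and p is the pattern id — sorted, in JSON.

Build:
Trie (insert patterns):
  n0 'ε': a→6 b→1
  n1 'b': b→2
  n2 'bb': b→3
  n3 'bbb': a→4
  n4 'bbba': c→5
  n5 'bbbac': ·  [P0 ends]
  n6 'a': ·  [P1 ends]

Failure links (BFS by depth):
  fail(1) 'b': from fail(0)=0 chase 'b': 0 ⇒ 0;  out=∅∪out(0)=∅
  fail(6) 'a': from fail(0)=0 chase 'a': 0 ⇒ 0;  out={1}∪out(0)={1}
  fail(2) 'bb': from fail(1)=0 chase 'b': 0 ⇒ 1;  out=∅∪out(1)=∅
  fail(3) 'bbb': from fail(2)=1 chase 'b': 1 ⇒ 2;  out=∅∪out(2)=∅
  fail(4) 'bbba': from fail(3)=2 chase 'a': 2→1→0 ⇒ 6;  out=∅∪out(6)={1}
  fail(5) 'bbbac': from fail(4)=6 chase 'c': 6→0 ⇒ 0;  out={0}∪out(0)={0}

Scan:
pos 0 'b': at 1
pos 1 'b': at 2
pos 2 'b': at 3
pos 3 'a': at 4  → match P1@[3:3]
pos 4 'c': at 5  → match P0@[0:4]
pos 5 'c': at 0 (fail-walked)
pos 6 'c': at 0
pos 7 'b': at 1
pos 8 'b': at 2
pos 9 'b': at 3
pos 10 'a': at 4  → match P1@[10:10]
pos 11 'c': at 5  → match P0@[7:11]
pos 12 'a': at 6 (fail-walked)  → match P1@[12:12]
pos 13 'b': at 1 (fail-walked)
pos 14 'c': at 0 (fail-walked)
pos 15 'c': at 0
pos 16 'b': at 1
pos 17 'b': at 2
pos 18 'b': at 3
pos 19 'a': at 4  → match P1@[19:19]
pos 20 'c': at 5  → match P0@[16:20]
pos 21 'c': at 0 (fail-walked)
pos 22 'a': at 6  → match P1@[22:22]
pos 23 'c': at 0 (fail-walked)
pos 24 'a': at 6  → match P1@[24:24]
pos 25 'b': at 1 (fail-walked)
pos 26 'a': at 6 (fail-walked)  → match P1@[26:26]
pos 27 'c': at 0 (fail-walked)
pos 28 'a': at 6  → match P1@[28:28]
pos 29 'a': at 6 (fail-walked)  → match P1@[29:29]
pos 30 'a': at 6 (fail-walked)  → match P1@[30:30]
pos 31 'b': at 1 (fail-walked)
pos 32 'b': at 2
pos 33 'b': at 3
pos 34 'a': at 4  → match P1@[34:34]
pos 35 'c': at 5  → match P0@[31:35]
pos 36 'c': at 0 (fail-walked)
pos 37 'b': at 1
pos 38 'b': at 2
pos 39 'b': at 3
pos 40 'b': at 3 (fail-walked)
pos 41 'c': at 0 (fail-walked)
pos 42 'a': at 6  → match P1@[42:42]
pos 43 'a': at 6 (fail-walked)  → match P1@[43:43]
pos 44 'b': at 1 (fail-walked)
pos 45 'b': at 2
pos 46 'b': at 3
pos 47 'a': at 4  → match P1@[47:47]
pos 48 'c': at 5  → match P0@[44:48]
pos 49 'b': at 1 (fail-walked)
pos 50 'b': at 2
pos 51 'b': at 3
pos 52 'a': at 4  → match P1@[52:52]
pos 53 'c': at 5  → match P0@[49:53]
pos 54 'b': at 1 (fail-walked)
pos 55 'b': at 2
pos 56 'b': at 3
pos 57 'a': at 4  → match P1@[57:57]
pos 58 'c': at 5  → match P0@[54:58]
pos 59 'b': at 1 (fail-walked)
pos 60 'b': at 2
pos 61 'b': at 3
pos 62 'a': at 4  → match P1@[62:62]
pos 63 'c': at 5  → match P0@[59:63]
pos 64 'b': at 1 (fail-walked)
pos 65 'b': at 2
pos 66 'b': at 3
pos 67 'a': at 4  → match P1@[67:67]
pos 68 'c': at 5  → match P0@[64:68]
pos 69 'c': at 0 (fail-walked)
pos 70 'a': at 6  → match P1@[70:70]
pos 71 'a': at 6 (fail-walked)  → match P1@[71:71]
pos 72 'c': at 0 (fail-walked)
pos 73 'a': at 6  → match P1@[73:73]
pos 74 'b': at 1 (fail-walked)
pos 75 'b': at 2
pos 76 'b': at 3
pos 77 'c': at 0 (fail-walked)

Result: [[3,1],[4,0],[10,1],[11,0],[12,1],[19,1],[20,0],[22,1],[24,1],[26,1],[28,1],[29,1],[30,1],[34,1],[35,0],[42,1],[43,1],[47,1],[48,0],[52,1],[53,0],[57,1],[58,0],[62,1],[63,0],[67,1],[68,0],[70,1],[71,1],[73,1]]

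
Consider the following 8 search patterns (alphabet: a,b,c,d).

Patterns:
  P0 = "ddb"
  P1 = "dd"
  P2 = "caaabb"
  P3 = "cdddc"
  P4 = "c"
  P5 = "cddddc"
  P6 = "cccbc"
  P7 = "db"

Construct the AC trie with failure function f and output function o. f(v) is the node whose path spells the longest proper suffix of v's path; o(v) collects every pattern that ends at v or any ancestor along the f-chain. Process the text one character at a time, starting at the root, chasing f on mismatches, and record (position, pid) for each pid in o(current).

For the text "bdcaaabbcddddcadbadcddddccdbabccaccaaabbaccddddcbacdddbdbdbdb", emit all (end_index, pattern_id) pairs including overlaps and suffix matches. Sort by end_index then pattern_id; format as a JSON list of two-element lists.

Build:
Trie nodes:
  n0 'ε': c→4 d→1
  n1 'd': b→20 d→2
  n2 'dd': b→3  [P1 ends]
  n3 'ddb': ·  [P0 ends]
  n4 'c': a→5 c→16 d→10  [P4 ends]
  n5 'ca': a→6
  n6 'caa': a→7
  n7 'caaa': b→8
  n8 'caaab': b→9
  n9 'caaabb': ·  [P2 ends]
  n10 'cd': d→11
  n11 'cdd': d→12
  n12 'cddd': c→13 d→14
  n13 'cdddc': ·  [P3 ends]
  n14 'cdddd': c→15
  n15 'cddddc': ·  [P5 ends]
  n16 'cc': c→17
  n17 'ccc': b→18
  n18 'cccb': c→19
  n19 'cccbc': ·  [P6 ends]
  n20 'db': ·  [P7 ends]

Failure links (BFS by depth):
  n1('d'): parent n0 fail=0; on 'd' 0 → fail=0;  out ∅∪∅=∅
  n4('c'): parent n0 fail=0; on 'c' 0 → fail=0;  out {4}∪∅={4}
  n2('dd'): parent n1 fail=0; on 'd' 0 → fail=1;  out {1}∪∅={1}
  n5('ca'): parent n4 fail=0; on 'a' 0 → fail=0;  out ∅∪∅=∅
  n10('cd'): parent n4 fail=0; on 'd' 0 → fail=1;  out ∅∪∅=∅
  n16('cc'): parent n4 fail=0; on 'c' 0 → fail=4;  out ∅∪{4}={4}
  n20('db'): parent n1 fail=0; on 'b' 0 → fail=0;  out {7}∪∅={7}
  n3('ddb'): parent n2 fail=1; on 'b' 1 → fail=20;  out {0}∪{7}={0,7}
  n6('caa'): parent n5 fail=0; on 'a' 0 → fail=0;  out ∅∪∅=∅
  n11('cdd'): parent n10 fail=1; on 'd' 1 → fail=2;  out ∅∪{1}={1}
  n17('ccc'): parent n16 fail=4; on 'c' 4 → fail=16;  out ∅∪{4}={4}
  n7('caaa'): parent n6 fail=0; on 'a' 0 → fail=0;  out ∅∪∅=∅
  n12('cddd'): parent n11 fail=2; on 'd' 2→1 → fail=2;  out ∅∪{1}={1}
  n18('cccb'): parent n17 fail=16; on 'b' 16→4→0 → fail=0;  out ∅∪∅=∅
  n8('caaab'): parent n7 fail=0; on 'b' 0 → fail=0;  out ∅∪∅=∅
  n13('cdddc'): parent n12 fail=2; on 'c' 2→1→0 → fail=4;  out {3}∪{4}={3,4}
  n14('cdddd'): parent n12 fail=2; on 'd' 2→1 → fail=2;  out ∅∪{1}={1}
  n19('cccbc'): parent n18 fail=0; on 'c' 0 → fail=4;  out {6}∪{4}={4,6}
  n9('caaabb'): parent n8 fail=0; on 'b' 0 → fail=0;  out {2}∪∅={2}
  n15('cddddc'): parent n14 fail=2; on 'c' 2→1→0 → fail=4;  out {5}∪{4}={4,5}

Scan:
[0] read 'b'  n0⇒n0
[1] read 'd'  n0⇒n1
[2] read 'c'  n1⇒n4 (fail-walked)  emit P4@[2:2]
[3] read 'a'  n4⇒n5
[4] read 'a'  n5⇒n6
[5] read 'a'  n6⇒n7
[6] read 'b'  n7⇒n8
[7] read 'b'  n8⇒n9  emit P2@[2:7]
[8] read 'c'  n9⇒n4 (fail-walked)  emit P4@[8:8]
[9] read 'd'  n4⇒n10
[10] read 'd'  n10⇒n11  emit P1@[9:10]
[11] read 'd'  n11⇒n12  emit P1@[10:11]
[12] read 'd'  n12⇒n14  emit P1@[11:12]
[13] read 'c'  n14⇒n15  emit P4@[13:13],P5@[8:13]
[14] read 'a'  n15⇒n5 (fail-walked)
[15] read 'd'  n5⇒n1 (fail-walked)
[16] read 'b'  n1⇒n20  emit P7@[15:16]
[17] read 'a'  n20⇒n0 (fail-walked)
[18] read 'd'  n0⇒n1
[19] read 'c'  n1⇒n4 (fail-walked)  emit P4@[19:19]
[20] read 'd'  n4⇒n10
[21] read 'd'  n10⇒n11  emit P1@[20:21]
[22] read 'd'  n11⇒n12  emit P1@[21:22]
[23] read 'd'  n12⇒n14  emit P1@[22:23]
[24] read 'c'  n14⇒n15  emit P4@[24:24],P5@[19:24]
[25] read 'c'  n15⇒n16 (fail-walked)  emit P4@[25:25]
[26] read 'd'  n16⇒n10 (fail-walked)
[27] read 'b'  n10⇒n20 (fail-walked)  emit P7@[26:27]
[28] read 'a'  n20⇒n0 (fail-walked)
[29] read 'b'  n0⇒n0
[30] read 'c'  n0⇒n4  emit P4@[30:30]
[31] read 'c'  n4⇒n16  emit P4@[31:31]
[32] read 'a'  n16⇒n5 (fail-walked)
[33] read 'c'  n5⇒n4 (fail-walked)  emit P4@[33:33]
[34] read 'c'  n4⇒n16  emit P4@[34:34]
[35] read 'a'  n16⇒n5 (fail-walked)
[36] read 'a'  n5⇒n6
[37] read 'a'  n6⇒n7
[38] read 'b'  n7⇒n8
[39] read 'b'  n8⇒n9  emit P2@[34:39]
[40] read 'a'  n9⇒n0 (fail-walked)
[41] read 'c'  n0⇒n4  emit P4@[41:41]
[42] read 'c'  n4⇒n16  emit P4@[42:42]
[43] read 'd'  n16⇒n10 (fail-walked)
[44] read 'd'  n10⇒n11  emit P1@[43:44]
[45] read 'd'  n11⇒n12  emit P1@[44:45]
[46] read 'd'  n12⇒n14  emit P1@[45:46]
[47] read 'c'  n14⇒n15  emit P4@[47:47],P5@[42:47]
[48] read 'b'  n15⇒n0 (fail-walked)
[49] read 'a'  n0⇒n0
[50] read 'c'  n0⇒n4  emit P4@[50:50]
[51] read 'd'  n4⇒n10
[52] read 'd'  n10⇒n11  emit P1@[51:52]
[53] read 'd'  n11⇒n12  emit P1@[52:53]
[54] read 'b'  n12⇒n3 (fail-walked)  emit P0@[52:54],P7@[53:54]
[55] read 'd'  n3⇒n1 (fail-walked)
[56] read 'b'  n1⇒n20  emit P7@[55:56]
[57] read 'd'  n20⇒n1 (fail-walked)
[58] read 'b'  n1⇒n20  emit P7@[57:58]
[59] read 'd'  n20⇒n1 (fail-walked)
[60] read 'b'  n1⇒n20  emit P7@[59:60]

All matches (sorted): [[2,4],[7,2],[8,4],[10,1],[11,1],[12,1],[13,4],[13,5],[16,7],[19,4],[21,1],[22,1],[23,1],[24,4],[24,5],[25,4],[27,7],[30,4],[31,4],[33,4],[34,4],[39,2],[41,4],[42,4],[44,1],[45,1],[46,1],[47,4],[47,5],[50,4],[52,1],[53,1],[54,0],[54,7],[56,7],[58,7],[60,7]]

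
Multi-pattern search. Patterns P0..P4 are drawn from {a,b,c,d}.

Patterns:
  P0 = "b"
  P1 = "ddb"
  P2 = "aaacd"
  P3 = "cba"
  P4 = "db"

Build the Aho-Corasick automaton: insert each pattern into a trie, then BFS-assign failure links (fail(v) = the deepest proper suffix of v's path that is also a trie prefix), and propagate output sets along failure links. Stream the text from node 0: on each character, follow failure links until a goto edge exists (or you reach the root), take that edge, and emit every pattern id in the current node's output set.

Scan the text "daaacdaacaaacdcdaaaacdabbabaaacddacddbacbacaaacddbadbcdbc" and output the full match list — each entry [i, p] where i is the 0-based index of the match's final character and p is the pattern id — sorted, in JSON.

Build automaton:
Trie (insert patterns):
  n0 'ε': a→5 b→1 c→10 d→2
  n1 'b': ·  [P0 ends]
  n2 'd': b→13 d→3
  n3 'dd': b→4
  n4 'ddb': ·  [P1 ends]
  n5 'a': a→6
  n6 'aa': a→7
  n7 'aaa': c→8
  n8 'aaac': d→9
  n9 'aaacd': ·  [P2 ends]
  n10 'c': b→11
  n11 'cb': a→12
  n12 'cba': ·  [P3 ends]
  n13 'db': ·  [P4 ends]

BFS fail/out derivation:
  n1('b'): parent n0 fail=0; on 'b' 0 → fail=0;  out {0}∪∅={0}
  n2('d'): parent n0 fail=0; on 'd' 0 → fail=0;  out ∅∪∅=∅
  n5('a'): parent n0 fail=0; on 'a' 0 → fail=0;  out ∅∪∅=∅
  n10('c'): parent n0 fail=0; on 'c' 0 → fail=0;  out ∅∪∅=∅
  n3('dd'): parent n2 fail=0; on 'd' 0 → fail=2;  out ∅∪∅=∅
  n6('aa'): parent n5 fail=0; on 'a' 0 → fail=5;  out ∅∪∅=∅
  n11('cb'): parent n10 fail=0; on 'b' 0 → fail=1;  out ∅∪{0}={0}
  n13('db'): parent n2 fail=0; on 'b' 0 → fail=1;  out {4}∪{0}={0,4}
  n4('ddb'): parent n3 fail=2; on 'b' 2 → fail=13;  out {1}∪{0,4}={0,1,4}
  n7('aaa'): parent n6 fail=5; on 'a' 5 → fail=6;  out ∅∪∅=∅
  n12('cba'): parent n11 fail=1; on 'a' 1→0 → fail=5;  out {3}∪∅={3}
  n8('aaac'): parent n7 fail=6; on 'c' 6→5→0 → fail=10;  out ∅∪∅=∅
  n9('aaacd'): parent n8 fail=10; on 'd' 10→0 → fail=2;  out {2}∪∅={2}

Scan:
[0] read 'd'  n0⇒n2
[1] read 'a'  n2⇒n5 (fail-walked)
[2] read 'a'  n5⇒n6
[3] read 'a'  n6⇒n7
[4] read 'c'  n7⇒n8
[5] read 'd'  n8⇒n9  → match P2@[1:5]
[6] read 'a'  n9⇒n5 (fail-walked)
[7] read 'a'  n5⇒n6
[8] read 'c'  n6⇒n10 (fail-walked)
[9] read 'a'  n10⇒n5 (fail-walked)
[10] read 'a'  n5⇒n6
[11] read 'a'  n6⇒n7
[12] read 'c'  n7⇒n8
[13] read 'd'  n8⇒n9  → match P2@[9:13]
[14] read 'c'  n9⇒n10 (fail-walked)
[15] read 'd'  n10⇒n2 (fail-walked)
[16] read 'a'  n2⇒n5 (fail-walked)
[17] read 'a'  n5⇒n6
[18] read 'a'  n6⇒n7
[19] read 'a'  n7⇒n7 (fail-walked)
[20] read 'c'  n7⇒n8
[21] read 'd'  n8⇒n9  → match P2@[17:21]
[22] read 'a'  n9⇒n5 (fail-walked)
[23] read 'b'  n5⇒n1 (fail-walked)  → match P0@[23:23]
[24] read 'b'  n1⇒n1 (fail-walked)  → match P0@[24:24]
[25] read 'a'  n1⇒n5 (fail-walked)
[26] read 'b'  n5⇒n1 (fail-walked)  → match P0@[26:26]
[27] read 'a'  n1⇒n5 (fail-walked)
[28] read 'a'  n5⇒n6
[29] read 'a'  n6⇒n7
[30] read 'c'  n7⇒n8
[31] read 'd'  n8⇒n9  → match P2@[27:31]
[32] read 'd'  n9⇒n3 (fail-walked)
[33] read 'a'  n3⇒n5 (fail-walked)
[34] read 'c'  n5⇒n10 (fail-walked)
[35] read 'd'  n10⇒n2 (fail-walked)
[36] read 'd'  n2⇒n3
[37] read 'b'  n3⇒n4  → match P0@[37:37],P1@[35:37],P4@[36:37]
[38] read 'a'  n4⇒n5 (fail-walked)
[39] read 'c'  n5⇒n10 (fail-walked)
[40] read 'b'  n10⇒n11  → match P0@[40:40]
[41] read 'a'  n11⇒n12  → match P3@[39:41]
[42] read 'c'  n12⇒n10 (fail-walked)
[43] read 'a'  n10⇒n5 (fail-walked)
[44] read 'a'  n5⇒n6
[45] read 'a'  n6⇒n7
[46] read 'c'  n7⇒n8
[47] read 'd'  n8⇒n9  → match P2@[43:47]
[48] read 'd'  n9⇒n3 (fail-walked)
[49] read 'b'  n3⇒n4  → match P0@[49:49],P1@[47:49],P4@[48:49]
[50] read 'a'  n4⇒n5 (fail-walked)
[51] read 'd'  n5⇒n2 (fail-walked)
[52] read 'b'  n2⇒n13  → match P0@[52:52],P4@[51:52]
[53] read 'c'  n13⇒n10 (fail-walked)
[54] read 'd'  n10⇒n2 (fail-walked)
[55] read 'b'  n2⇒n13  → match P0@[55:55],P4@[54:55]
[56] read 'c'  n13⇒n10 (fail-walked)

Matches: [[5,2],[13,2],[21,2],[23,0],[24,0],[26,0],[31,2],[37,0],[37,1],[37,4],[40,0],[41,3],[47,2],[49,0],[49,1],[49,4],[52,0],[52,4],[55,0],[55,4]]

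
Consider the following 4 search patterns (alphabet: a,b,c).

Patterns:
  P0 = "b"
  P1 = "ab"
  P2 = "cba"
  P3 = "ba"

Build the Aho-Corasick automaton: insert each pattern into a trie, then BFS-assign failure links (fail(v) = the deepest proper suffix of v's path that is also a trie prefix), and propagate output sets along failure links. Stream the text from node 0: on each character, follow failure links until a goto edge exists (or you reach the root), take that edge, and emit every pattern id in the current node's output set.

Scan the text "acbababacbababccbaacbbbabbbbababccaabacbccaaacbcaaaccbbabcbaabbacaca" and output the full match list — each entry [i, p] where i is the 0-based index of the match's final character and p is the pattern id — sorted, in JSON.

Construct AC machine:
Trie nodes:
  n0 'ε': a→2 b→1 c→4
  n1 'b': a→7  [P0 ends]
  n2 'a': b→3
  n3 'ab': ·  [P1 ends]
  n4 'c': b→5
  n5 'cb': a→6
  n6 'cba': ·  [P2 ends]
  n7 'ba': ·  [P3 ends]

Failure links (BFS by depth):
  fail(1) 'b': from fail(0)=0 chase 'b': 0 ⇒ 0;  out={0}∪out(0)={0}
  fail(2) 'a': from fail(0)=0 chase 'a': 0 ⇒ 0;  out=∅∪out(0)=∅
  fail(4) 'c': from fail(0)=0 chase 'c': 0 ⇒ 0;  out=∅∪out(0)=∅
  fail(3) 'ab': from fail(2)=0 chase 'b': 0 ⇒ 1;  out={1}∪out(1)={0,1}
  fail(5) 'cb': from fail(4)=0 chase 'b': 0 ⇒ 1;  out=∅∪out(1)={0}
  fail(7) 'ba': from fail(1)=0 chase 'a': 0 ⇒ 2;  out={3}∪out(2)={3}
  fail(6) 'cba': from fail(5)=1 chase 'a': 1 ⇒ 7;  out={2}∪out(7)={2,3}

Text stream:
i=0 'a': node 0→2
i=1 'c': node 2→4 (via fail)
i=2 'b': node 4→5  emit P0@[2:2]
i=3 'a': node 5→6  emit P2@[1:3],P3@[2:3]
i=4 'b': node 6→3 (via fail)  emit P0@[4:4],P1@[3:4]
i=5 'a': node 3→7 (via fail)  emit P3@[4:5]
i=6 'b': node 7→3 (via fail)  emit P0@[6:6],P1@[5:6]
i=7 'a': node 3→7 (via fail)  emit P3@[6:7]
i=8 'c': node 7→4 (via fail)
i=9 'b': node 4→5  emit P0@[9:9]
i=10 'a': node 5→6  emit P2@[8:10],P3@[9:10]
i=11 'b': node 6→3 (via fail)  emit P0@[11:11],P1@[10:11]
i=12 'a': node 3→7 (via fail)  emit P3@[11:12]
i=13 'b': node 7→3 (via fail)  emit P0@[13:13],P1@[12:13]
i=14 'c': node 3→4 (via fail)
i=15 'c': node 4→4 (via fail)
i=16 'b': node 4→5  emit P0@[16:16]
i=17 'a': node 5→6  emit P2@[15:17],P3@[16:17]
i=18 'a': node 6→2 (via fail)
i=19 'c': node 2→4 (via fail)
i=20 'b': node 4→5  emit P0@[20:20]
i=21 'b': node 5→1 (via fail)  emit P0@[21:21]
i=22 'b': node 1→1 (via fail)  emit P0@[22:22]
i=23 'a': node 1→7  emit P3@[22:23]
i=24 'b': node 7→3 (via fail)  emit P0@[24:24],P1@[23:24]
i=25 'b': node 3→1 (via fail)  emit P0@[25:25]
i=26 'b': node 1→1 (via fail)  emit P0@[26:26]
i=27 'b': node 1→1 (via fail)  emit P0@[27:27]
i=28 'a': node 1→7  emit P3@[27:28]
i=29 'b': node 7→3 (via fail)  emit P0@[29:29],P1@[28:29]
i=30 'a': node 3→7 (via fail)  emit P3@[29:30]
i=31 'b': node 7→3 (via fail)  emit P0@[31:31],P1@[30:31]
i=32 'c': node 3→4 (via fail)
i=33 'c': node 4→4 (via fail)
i=34 'a': node 4→2 (via fail)
i=35 'a': node 2→2 (via fail)
i=36 'b': node 2→3  emit P0@[36:36],P1@[35:36]
i=37 'a': node 3→7 (via fail)  emit P3@[36:37]
i=38 'c': node 7→4 (via fail)
i=39 'b': node 4→5  emit P0@[39:39]
i=40 'c': node 5→4 (via fail)
i=41 'c': node 4→4 (via fail)
i=42 'a': node 4→2 (via fail)
i=43 'a': node 2→2 (via fail)
i=44 'a': node 2→2 (via fail)
i=45 'c': node 2→4 (via fail)
i=46 'b': node 4→5  emit P0@[46:46]
i=47 'c': node 5→4 (via fail)
i=48 'a': node 4→2 (via fail)
i=49 'a': node 2→2 (via fail)
i=50 'a': node 2→2 (via fail)
i=51 'c': node 2→4 (via fail)
i=52 'c': node 4→4 (via fail)
i=53 'b': node 4→5  emit P0@[53:53]
i=54 'b': node 5→1 (via fail)  emit P0@[54:54]
i=55 'a': node 1→7  emit P3@[54:55]
i=56 'b': node 7→3 (via fail)  emit P0@[56:56],P1@[55:56]
i=57 'c': node 3→4 (via fail)
i=58 'b': node 4→5  emit P0@[58:58]
i=59 'a': node 5→6  emit P2@[57:59],P3@[58:59]
i=60 'a': node 6→2 (via fail)
i=61 'b': node 2→3  emit P0@[61:61],P1@[60:61]
i=62 'b': node 3→1 (via fail)  emit P0@[62:62]
i=63 'a': node 1→7  emit P3@[62:63]
i=64 'c': node 7→4 (via fail)
i=65 'a': node 4→2 (via fail)
i=66 'c': node 2→4 (via fail)
i=67 'a': node 4→2 (via fail)

All matches (sorted): [[2,0],[3,2],[3,3],[4,0],[4,1],[5,3],[6,0],[6,1],[7,3],[9,0],[10,2],[10,3],[11,0],[11,1],[12,3],[13,0],[13,1],[16,0],[17,2],[17,3],[20,0],[21,0],[22,0],[23,3],[24,0],[24,1],[25,0],[26,0],[27,0],[28,3],[29,0],[29,1],[30,3],[31,0],[31,1],[36,0],[36,1],[37,3],[39,0],[46,0],[53,0],[54,0],[55,3],[56,0],[56,1],[58,0],[59,2],[59,3],[61,0],[61,1],[62,0],[63,3]]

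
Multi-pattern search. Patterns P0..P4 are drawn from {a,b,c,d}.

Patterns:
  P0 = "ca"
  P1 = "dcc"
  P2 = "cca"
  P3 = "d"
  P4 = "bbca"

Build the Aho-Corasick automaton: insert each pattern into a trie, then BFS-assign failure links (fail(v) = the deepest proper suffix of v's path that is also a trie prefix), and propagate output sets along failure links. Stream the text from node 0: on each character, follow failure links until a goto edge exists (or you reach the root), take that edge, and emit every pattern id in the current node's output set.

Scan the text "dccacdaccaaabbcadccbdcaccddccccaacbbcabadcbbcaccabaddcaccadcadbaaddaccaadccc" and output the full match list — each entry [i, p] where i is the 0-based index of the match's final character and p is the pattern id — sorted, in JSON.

Build automaton:
Trie (insert patterns):
  0='ε' goto b→8 c→1 d→3
  1='c' goto a→2 c→6
  2='ca' goto ·  ←P0
  3='d' goto c→4  ←P3
  4='dc' goto c→5
  5='dcc' goto ·  ←P1
  6='cc' goto a→7
  7='cca' goto ·  ←P2
  8='b' goto b→9
  9='bb' goto c→10
  10='bbc' goto a→11
  11='bbca' goto ·  ←P4

BFS fail/out derivation:
  n1('c'): parent n0 fail=0; on 'c' 0 → fail=0;  out ∅∪∅=∅
  n3('d'): parent n0 fail=0; on 'd' 0 → fail=0;  out {3}∪∅={3}
  n8('b'): parent n0 fail=0; on 'b' 0 → fail=0;  out ∅∪∅=∅
  n2('ca'): parent n1 fail=0; on 'a' 0 → fail=0;  out {0}∪∅={0}
  n4('dc'): parent n3 fail=0; on 'c' 0 → fail=1;  out ∅∪∅=∅
  n6('cc'): parent n1 fail=0; on 'c' 0 → fail=1;  out ∅∪∅=∅
  n9('bb'): parent n8 fail=0; on 'b' 0 → fail=8;  out ∅∪∅=∅
  n5('dcc'): parent n4 fail=1; on 'c' 1 → fail=6;  out {1}∪∅={1}
  n7('cca'): parent n6 fail=1; on 'a' 1 → fail=2;  out {2}∪{0}={0,2}
  n10('bbc'): parent n9 fail=8; on 'c' 8→0 → fail=1;  out ∅∪∅=∅
  n11('bbca'): parent n10 fail=1; on 'a' 1 → fail=2;  out {4}∪{0}={0,4}

Scan:
[0] read 'd'  n0⇒n3  emit P3@[0:0]
[1] read 'c'  n3⇒n4
[2] read 'c'  n4⇒n5  emit P1@[0:2]
[3] read 'a'  n5⇒n7 ·f  emit P0@[2:3],P2@[1:3]
[4] read 'c'  n7⇒n1 ·f
[5] read 'd'  n1⇒n3 ·f  emit P3@[5:5]
[6] read 'a'  n3⇒n0 ·f
[7] read 'c'  n0⇒n1
[8] read 'c'  n1⇒n6
[9] read 'a'  n6⇒n7  emit P0@[8:9],P2@[7:9]
[10] read 'a'  n7⇒n0 ·f
[11] read 'a'  n0⇒n0
[12] read 'b'  n0⇒n8
[13] read 'b'  n8⇒n9
[14] read 'c'  n9⇒n10
[15] read 'a'  n10⇒n11  emit P0@[14:15],P4@[12:15]
[16] read 'd'  n11⇒n3 ·f  emit P3@[16:16]
[17] read 'c'  n3⇒n4
[18] read 'c'  n4⇒n5  emit P1@[16:18]
[19] read 'b'  n5⇒n8 ·f
[20] read 'd'  n8⇒n3 ·f  emit P3@[20:20]
[21] read 'c'  n3⇒n4
[22] read 'a'  n4⇒n2 ·f  emit P0@[21:22]
[23] read 'c'  n2⇒n1 ·f
[24] read 'c'  n1⇒n6
[25] read 'd'  n6⇒n3 ·f  emit P3@[25:25]
[26] read 'd'  n3⇒n3 ·f  emit P3@[26:26]
[27] read 'c'  n3⇒n4
[28] read 'c'  n4⇒n5  emit P1@[26:28]
[29] read 'c'  n5⇒n6 ·f
[30] read 'c'  n6⇒n6 ·f
[31] read 'a'  n6⇒n7  emit P0@[30:31],P2@[29:31]
[32] read 'a'  n7⇒n0 ·f
[33] read 'c'  n0⇒n1
[34] read 'b'  n1⇒n8 ·f
[35] read 'b'  n8⇒n9
[36] read 'c'  n9⇒n10
[37] read 'a'  n10⇒n11  emit P0@[36:37],P4@[34:37]
[38] read 'b'  n11⇒n8 ·f
[39] read 'a'  n8⇒n0 ·f
[40] read 'd'  n0⇒n3  emit P3@[40:40]
[41] read 'c'  n3⇒n4
[42] read 'b'  n4⇒n8 ·f
[43] read 'b'  n8⇒n9
[44] read 'c'  n9⇒n10
[45] read 'a'  n10⇒n11  emit P0@[44:45],P4@[42:45]
[46] read 'c'  n11⇒n1 ·f
[47] read 'c'  n1⇒n6
[48] read 'a'  n6⇒n7  emit P0@[47:48],P2@[46:48]
[49] read 'b'  n7⇒n8 ·f
[50] read 'a'  n8⇒n0 ·f
[51] read 'd'  n0⇒n3  emit P3@[51:51]
[52] read 'd'  n3⇒n3 ·f  emit P3@[52:52]
[53] read 'c'  n3⇒n4
[54] read 'a'  n4⇒n2 ·f  emit P0@[53:54]
[55] read 'c'  n2⇒n1 ·f
[56] read 'c'  n1⇒n6
[57] read 'a'  n6⇒n7  emit P0@[56:57],P2@[55:57]
[58] read 'd'  n7⇒n3 ·f  emit P3@[58:58]
[59] read 'c'  n3⇒n4
[60] read 'a'  n4⇒n2 ·f  emit P0@[59:60]
[61] read 'd'  n2⇒n3 ·f  emit P3@[61:61]
[62] read 'b'  n3⇒n8 ·f
[63] read 'a'  n8⇒n0 ·f
[64] read 'a'  n0⇒n0
[65] read 'd'  n0⇒n3  emit P3@[65:65]
[66] read 'd'  n3⇒n3 ·f  emit P3@[66:66]
[67] read 'a'  n3⇒n0 ·f
[68] read 'c'  n0⇒n1
[69] read 'c'  n1⇒n6
[70] read 'a'  n6⇒n7  emit P0@[69:70],P2@[68:70]
[71] read 'a'  n7⇒n0 ·f
[72] read 'd'  n0⇒n3  emit P3@[72:72]
[73] read 'c'  n3⇒n4
[74] read 'c'  n4⇒n5  emit P1@[72:74]
[75] read 'c'  n5⇒n6 ·f

Matches: [[0,3],[2,1],[3,0],[3,2],[5,3],[9,0],[9,2],[15,0],[15,4],[16,3],[18,1],[20,3],[22,0],[25,3],[26,3],[28,1],[31,0],[31,2],[37,0],[37,4],[40,3],[45,0],[45,4],[48,0],[48,2],[51,3],[52,3],[54,0],[57,0],[57,2],[58,3],[60,0],[61,3],[65,3],[66,3],[70,0],[70,2],[72,3],[74,1]]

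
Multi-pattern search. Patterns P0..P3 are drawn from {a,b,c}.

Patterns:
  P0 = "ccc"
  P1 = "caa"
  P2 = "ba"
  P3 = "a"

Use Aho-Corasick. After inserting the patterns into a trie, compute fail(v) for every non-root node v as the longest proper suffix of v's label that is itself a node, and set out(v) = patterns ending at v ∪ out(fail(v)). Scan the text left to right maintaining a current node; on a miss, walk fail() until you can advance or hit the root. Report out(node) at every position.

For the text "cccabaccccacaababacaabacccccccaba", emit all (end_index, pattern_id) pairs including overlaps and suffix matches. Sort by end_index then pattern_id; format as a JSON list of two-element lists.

Build automaton:
Trie nodes:
  n0 'ε': a→8 b→6 c→1
  n1 'c': a→4 c→2
  n2 'cc': c→3
  n3 'ccc': ·  [P0 ends]
  n4 'ca': a→5
  n5 'caa': ·  [P1 ends]
  n6 'b': a→7
  n7 'ba': ·  [P2 ends]
  n8 'a': ·  [P3 ends]

Failure links (BFS by depth):
  fail(1) 'c': from fail(0)=0 chase 'c': 0 ⇒ 0;  out=∅∪out(0)=∅
  fail(6) 'b': from fail(0)=0 chase 'b': 0 ⇒ 0;  out=∅∪out(0)=∅
  fail(8) 'a': from fail(0)=0 chase 'a': 0 ⇒ 0;  out={3}∪out(0)={3}
  fail(2) 'cc': from fail(1)=0 chase 'c': 0 ⇒ 1;  out=∅∪out(1)=∅
  fail(4) 'ca': from fail(1)=0 chase 'a': 0 ⇒ 8;  out=∅∪out(8)={3}
  fail(7) 'ba': from fail(6)=0 chase 'a': 0 ⇒ 8;  out={2}∪out(8)={2,3}
  fail(3) 'ccc': from fail(2)=1 chase 'c': 1 ⇒ 2;  out={0}∪out(2)={0}
  fail(5) 'caa': from fail(4)=8 chase 'a': 8→0 ⇒ 8;  out={1}∪out(8)={1,3}

Text stream:
pos 0 'c': at 1
pos 1 'c': at 2
pos 2 'c': at 3  ** P0@[0:2]
pos 3 'a': at 4 (fail-walked)  ** P3@[3:3]
pos 4 'b': at 6 (fail-walked)
pos 5 'a': at 7  ** P2@[4:5],P3@[5:5]
pos 6 'c': at 1 (fail-walked)
pos 7 'c': at 2
pos 8 'c': at 3  ** P0@[6:8]
pos 9 'c': at 3 (fail-walked)  ** P0@[7:9]
pos 10 'a': at 4 (fail-walked)  ** P3@[10:10]
pos 11 'c': at 1 (fail-walked)
pos 12 'a': at 4  ** P3@[12:12]
pos 13 'a': at 5  ** P1@[11:13],P3@[13:13]
pos 14 'b': at 6 (fail-walked)
pos 15 'a': at 7  ** P2@[14:15],P3@[15:15]
pos 16 'b': at 6 (fail-walked)
pos 17 'a': at 7  ** P2@[16:17],P3@[17:17]
pos 18 'c': at 1 (fail-walked)
pos 19 'a': at 4  ** P3@[19:19]
pos 20 'a': at 5  ** P1@[18:20],P3@[20:20]
pos 21 'b': at 6 (fail-walked)
pos 22 'a': at 7  ** P2@[21:22],P3@[22:22]
pos 23 'c': at 1 (fail-walked)
pos 24 'c': at 2
pos 25 'c': at 3  ** P0@[23:25]
pos 26 'c': at 3 (fail-walked)  ** P0@[24:26]
pos 27 'c': at 3 (fail-walked)  ** P0@[25:27]
pos 28 'c': at 3 (fail-walked)  ** P0@[26:28]
pos 29 'c': at 3 (fail-walked)  ** P0@[27:29]
pos 30 'a': at 4 (fail-walked)  ** P3@[30:30]
pos 31 'b': at 6 (fail-walked)
pos 32 'a': at 7  ** P2@[31:32],P3@[32:32]

Matches: [[2,0],[3,3],[5,2],[5,3],[8,0],[9,0],[10,3],[12,3],[13,1],[13,3],[15,2],[15,3],[17,2],[17,3],[19,3],[20,1],[20,3],[22,2],[22,3],[25,0],[26,0],[27,0],[28,0],[29,0],[30,3],[32,2],[32,3]]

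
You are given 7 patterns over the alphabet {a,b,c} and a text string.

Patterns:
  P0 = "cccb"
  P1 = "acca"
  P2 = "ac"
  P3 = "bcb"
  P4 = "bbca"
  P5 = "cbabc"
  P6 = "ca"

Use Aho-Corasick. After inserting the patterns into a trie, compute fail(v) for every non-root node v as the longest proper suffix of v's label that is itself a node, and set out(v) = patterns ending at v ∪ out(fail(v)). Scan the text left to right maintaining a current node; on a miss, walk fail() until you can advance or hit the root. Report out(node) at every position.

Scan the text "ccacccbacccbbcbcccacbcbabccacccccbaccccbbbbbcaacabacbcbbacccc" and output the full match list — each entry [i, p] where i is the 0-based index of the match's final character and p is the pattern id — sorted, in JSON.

Build:
Trie (insert patterns):
  0='ε' goto a→5 b→9 c→1
  1='c' goto a→19 b→15 c→2
  2='cc' goto c→3
  3='ccc' goto b→4
  4='cccb' goto ·  ←P0
  5='a' goto c→6
  6='ac' goto c→7  ←P2
  7='acc' goto a→8
  8='acca' goto ·  ←P1
  9='b' goto b→12 c→10
  10='bc' goto b→11
  11='bcb' goto ·  ←P3
  12='bb' goto c→13
  13='bbc' goto a→14
  14='bbca' goto ·  ←P4
  15='cb' goto a→16
  16='cba' goto b→17
  17='cbab' goto c→18
  18='cbabc' goto ·  ←P5
  19='ca' goto ·  ←P6

Failure links (BFS by depth):
  n1('c'): parent n0 fail=0; on 'c' 0 → fail=0;  out ∅∪∅=∅
  n5('a'): parent n0 fail=0; on 'a' 0 → fail=0;  out ∅∪∅=∅
  n9('b'): parent n0 fail=0; on 'b' 0 → fail=0;  out ∅∪∅=∅
  n2('cc'): parent n1 fail=0; on 'c' 0 → fail=1;  out ∅∪∅=∅
  n6('ac'): parent n5 fail=0; on 'c' 0 → fail=1;  out {2}∪∅={2}
  n10('bc'): parent n9 fail=0; on 'c' 0 → fail=1;  out ∅∪∅=∅
  n12('bb'): parent n9 fail=0; on 'b' 0 → fail=9;  out ∅∪∅=∅
  n15('cb'): parent n1 fail=0; on 'b' 0 → fail=9;  out ∅∪∅=∅
  n19('ca'): parent n1 fail=0; on 'a' 0 → fail=5;  out {6}∪∅={6}
  n3('ccc'): parent n2 fail=1; on 'c' 1 → fail=2;  out ∅∪∅=∅
  n7('acc'): parent n6 fail=1; on 'c' 1 → fail=2;  out ∅∪∅=∅
  n11('bcb'): parent n10 fail=1; on 'b' 1 → fail=15;  out {3}∪∅={3}
  n13('bbc'): parent n12 fail=9; on 'c' 9 → fail=10;  out ∅∪∅=∅
  n16('cba'): parent n15 fail=9; on 'a' 9→0 → fail=5;  out ∅∪∅=∅
  n4('cccb'): parent n3 fail=2; on 'b' 2→1 → fail=15;  out {0}∪∅={0}
  n8('acca'): parent n7 fail=2; on 'a' 2→1 → fail=19;  out {1}∪{6}={1,6}
  n14('bbca'): parent n13 fail=10; on 'a' 10→1 → fail=19;  out {4}∪{6}={4,6}
  n17('cbab'): parent n16 fail=5; on 'b' 5→0 → fail=9;  out ∅∪∅=∅
  n18('cbabc'): parent n17 fail=9; on 'c' 9 → fail=10;  out {5}∪∅={5}

Scan:
[0] read 'c'  n0⇒n1
[1] read 'c'  n1⇒n2
[2] read 'a'  n2⇒n19 (via fail)  → match P6@[1:2]
[3] read 'c'  n19⇒n6 (via fail)  → match P2@[2:3]
[4] read 'c'  n6⇒n7
[5] read 'c'  n7⇒n3 (via fail)
[6] read 'b'  n3⇒n4  → match P0@[3:6]
[7] read 'a'  n4⇒n16 (via fail)
[8] read 'c'  n16⇒n6 (via fail)  → match P2@[7:8]
[9] read 'c'  n6⇒n7
[10] read 'c'  n7⇒n3 (via fail)
[11] read 'b'  n3⇒n4  → match P0@[8:11]
[12] read 'b'  n4⇒n12 (via fail)
[13] read 'c'  n12⇒n13
[14] read 'b'  n13⇒n11 (via fail)  → match P3@[12:14]
[15] read 'c'  n11⇒n10 (via fail)
[16] read 'c'  n10⇒n2 (via fail)
[17] read 'c'  n2⇒n3
[18] read 'a'  n3⇒n19 (via fail)  → match P6@[17:18]
[19] read 'c'  n19⇒n6 (via fail)  → match P2@[18:19]
[20] read 'b'  n6⇒n15 (via fail)
[21] read 'c'  n15⇒n10 (via fail)
[22] read 'b'  n10⇒n11  → match P3@[20:22]
[23] read 'a'  n11⇒n16 (via fail)
[24] read 'b'  n16⇒n17
[25] read 'c'  n17⇒n18  → match P5@[21:25]
[26] read 'c'  n18⇒n2 (via fail)
[27] read 'a'  n2⇒n19 (via fail)  → match P6@[26:27]
[28] read 'c'  n19⇒n6 (via fail)  → match P2@[27:28]
[29] read 'c'  n6⇒n7
[30] read 'c'  n7⇒n3 (via fail)
[31] read 'c'  n3⇒n3 (via fail)
[32] read 'c'  n3⇒n3 (via fail)
[33] read 'b'  n3⇒n4  → match P0@[30:33]
[34] read 'a'  n4⇒n16 (via fail)
[35] read 'c'  n16⇒n6 (via fail)  → match P2@[34:35]
[36] read 'c'  n6⇒n7
[37] read 'c'  n7⇒n3 (via fail)
[38] read 'c'  n3⇒n3 (via fail)
[39] read 'b'  n3⇒n4  → match P0@[36:39]
[40] read 'b'  n4⇒n12 (via fail)
[41] read 'b'  n12⇒n12 (via fail)
[42] read 'b'  n12⇒n12 (via fail)
[43] read 'b'  n12⇒n12 (via fail)
[44] read 'c'  n12⇒n13
[45] read 'a'  n13⇒n14  → match P4@[42:45],P6@[44:45]
[46] read 'a'  n14⇒n5 (via fail)
[47] read 'c'  n5⇒n6  → match P2@[46:47]
[48] read 'a'  n6⇒n19 (via fail)  → match P6@[47:48]
[49] read 'b'  n19⇒n9 (via fail)
[50] read 'a'  n9⇒n5 (via fail)
[51] read 'c'  n5⇒n6  → match P2@[50:51]
[52] read 'b'  n6⇒n15 (via fail)
[53] read 'c'  n15⇒n10 (via fail)
[54] read 'b'  n10⇒n11  → match P3@[52:54]
[55] read 'b'  n11⇒n12 (via fail)
[56] read 'a'  n12⇒n5 (via fail)
[57] read 'c'  n5⇒n6  → match P2@[56:57]
[58] read 'c'  n6⇒n7
[59] read 'c'  n7⇒n3 (via fail)
[60] read 'c'  n3⇒n3 (via fail)

Matches: [[2,6],[3,2],[6,0],[8,2],[11,0],[14,3],[18,6],[19,2],[22,3],[25,5],[27,6],[28,2],[33,0],[35,2],[39,0],[45,4],[45,6],[47,2],[48,6],[51,2],[54,3],[57,2]]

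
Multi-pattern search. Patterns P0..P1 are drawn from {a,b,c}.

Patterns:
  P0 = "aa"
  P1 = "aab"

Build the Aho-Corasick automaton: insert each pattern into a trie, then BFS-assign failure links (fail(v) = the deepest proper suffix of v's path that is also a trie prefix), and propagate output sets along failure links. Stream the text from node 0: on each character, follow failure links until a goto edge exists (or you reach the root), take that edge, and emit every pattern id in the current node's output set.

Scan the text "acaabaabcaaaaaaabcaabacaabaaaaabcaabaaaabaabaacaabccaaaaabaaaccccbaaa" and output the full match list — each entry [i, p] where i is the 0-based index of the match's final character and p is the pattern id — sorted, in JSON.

Construct AC machine:
Trie nodes:
  0='ε' goto a→1
  1='a' goto a→2
  2='aa' goto b→3  ←P0
  3='aab' goto ·  ←P1

Failure links (BFS by depth):
  fail(1) 'a': from fail(0)=0 chase 'a': 0 ⇒ 0;  out=∅∪out(0)=∅
  fail(2) 'aa': from fail(1)=0 chase 'a': 0 ⇒ 1;  out={0}∪out(1)={0}
  fail(3) 'aab': from fail(2)=1 chase 'b': 1→0 ⇒ 0;  out={1}∪out(0)={1}

Scan:
pos 0 'a': at 1
pos 1 'c': at 0 (fail-walked)
pos 2 'a': at 1
pos 3 'a': at 2  → match P0@[2:3]
pos 4 'b': at 3  → match P1@[2:4]
pos 5 'a': at 1 (fail-walked)
pos 6 'a': at 2  → match P0@[5:6]
pos 7 'b': at 3  → match P1@[5:7]
pos 8 'c': at 0 (fail-walked)
pos 9 'a': at 1
pos 10 'a': at 2  → match P0@[9:10]
pos 11 'a': at 2 (fail-walked)  → match P0@[10:11]
pos 12 'a': at 2 (fail-walked)  → match P0@[11:12]
pos 13 'a': at 2 (fail-walked)  → match P0@[12:13]
pos 14 'a': at 2 (fail-walked)  → match P0@[13:14]
pos 15 'a': at 2 (fail-walked)  → match P0@[14:15]
pos 16 'b': at 3  → match P1@[14:16]
pos 17 'c': at 0 (fail-walked)
pos 18 'a': at 1
pos 19 'a': at 2  → match P0@[18:19]
pos 20 'b': at 3  → match P1@[18:20]
pos 21 'a': at 1 (fail-walked)
pos 22 'c': at 0 (fail-walked)
pos 23 'a': at 1
pos 24 'a': at 2  → match P0@[23:24]
pos 25 'b': at 3  → match P1@[23:25]
pos 26 'a': at 1 (fail-walked)
pos 27 'a': at 2  → match P0@[26:27]
pos 28 'a': at 2 (fail-walked)  → match P0@[27:28]
pos 29 'a': at 2 (fail-walked)  → match P0@[28:29]
pos 30 'a': at 2 (fail-walked)  → match P0@[29:30]
pos 31 'b': at 3  → match P1@[29:31]
pos 32 'c': at 0 (fail-walked)
pos 33 'a': at 1
pos 34 'a': at 2  → match P0@[33:34]
pos 35 'b': at 3  → match P1@[33:35]
pos 36 'a': at 1 (fail-walked)
pos 37 'a': at 2  → match P0@[36:37]
pos 38 'a': at 2 (fail-walked)  → match P0@[37:38]
pos 39 'a': at 2 (fail-walked)  → match P0@[38:39]
pos 40 'b': at 3  → match P1@[38:40]
pos 41 'a': at 1 (fail-walked)
pos 42 'a': at 2  → match P0@[41:42]
pos 43 'b': at 3  → match P1@[41:43]
pos 44 'a': at 1 (fail-walked)
pos 45 'a': at 2  → match P0@[44:45]
pos 46 'c': at 0 (fail-walked)
pos 47 'a': at 1
pos 48 'a': at 2  → match P0@[47:48]
pos 49 'b': at 3  → match P1@[47:49]
pos 50 'c': at 0 (fail-walked)
pos 51 'c': at 0
pos 52 'a': at 1
pos 53 'a': at 2  → match P0@[52:53]
pos 54 'a': at 2 (fail-walked)  → match P0@[53:54]
pos 55 'a': at 2 (fail-walked)  → match P0@[54:55]
pos 56 'a': at 2 (fail-walked)  → match P0@[55:56]
pos 57 'b': at 3  → match P1@[55:57]
pos 58 'a': at 1 (fail-walked)
pos 59 'a': at 2  → match P0@[58:59]
pos 60 'a': at 2 (fail-walked)  → match P0@[59:60]
pos 61 'c': at 0 (fail-walked)
pos 62 'c': at 0
pos 63 'c': at 0
pos 64 'c': at 0
pos 65 'b': at 0
pos 66 'a': at 1
pos 67 'a': at 2  → match P0@[66:67]
pos 68 'a': at 2 (fail-walked)  → match P0@[67:68]

Matches: [[3,0],[4,1],[6,0],[7,1],[10,0],[11,0],[12,0],[13,0],[14,0],[15,0],[16,1],[19,0],[20,1],[24,0],[25,1],[27,0],[28,0],[29,0],[30,0],[31,1],[34,0],[35,1],[37,0],[38,0],[39,0],[40,1],[42,0],[43,1],[45,0],[48,0],[49,1],[53,0],[54,0],[55,0],[56,0],[57,1],[59,0],[60,0],[67,0],[68,0]]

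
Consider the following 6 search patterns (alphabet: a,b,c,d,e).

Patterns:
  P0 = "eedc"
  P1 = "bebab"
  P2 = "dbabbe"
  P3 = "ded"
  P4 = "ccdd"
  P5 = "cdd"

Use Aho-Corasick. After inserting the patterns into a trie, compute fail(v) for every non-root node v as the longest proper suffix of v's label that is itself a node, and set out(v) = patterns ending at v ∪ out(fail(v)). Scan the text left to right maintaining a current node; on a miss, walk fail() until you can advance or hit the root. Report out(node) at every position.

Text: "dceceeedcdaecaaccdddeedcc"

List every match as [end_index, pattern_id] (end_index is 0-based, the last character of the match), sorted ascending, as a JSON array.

Construct AC machine:
Trie (insert patterns):
  n0 'ε': b→5 c→18 d→10 e→1
  n1 'e': e→2
  n2 'ee': d→3
  n3 'eed': c→4
  n4 'eedc': ·  [P0 ends]
  n5 'b': e→6
  n6 'be': b→7
  n7 'beb': a→8
  n8 'beba': b→9
  n9 'bebab': ·  [P1 ends]
  n10 'd': b→11 e→16
  n11 'db': a→12
  n12 'dba': b→13
  n13 'dbab': b→14
  n14 'dbabb': e→15
  n15 'dbabbe': ·  [P2 ends]
  n16 'de': d→17
  n17 'ded': ·  [P3 ends]
  n18 'c': c→19 d→22
  n19 'cc': d→20
  n20 'ccd': d→21
  n21 'ccdd': ·  [P4 ends]
  n22 'cd': d→23
  n23 'cdd': ·  [P5 ends]

BFS fail/out derivation:
  n1('e'): parent n0 fail=0; on 'e' 0 → fail=0;  out ∅∪∅=∅
  n5('b'): parent n0 fail=0; on 'b' 0 → fail=0;  out ∅∪∅=∅
  n10('d'): parent n0 fail=0; on 'd' 0 → fail=0;  out ∅∪∅=∅
  n18('c'): parent n0 fail=0; on 'c' 0 → fail=0;  out ∅∪∅=∅
  n2('ee'): parent n1 fail=0; on 'e' 0 → fail=1;  out ∅∪∅=∅
  n6('be'): parent n5 fail=0; on 'e' 0 → fail=1;  out ∅∪∅=∅
  n11('db'): parent n10 fail=0; on 'b' 0 → fail=5;  out ∅∪∅=∅
  n16('de'): parent n10 fail=0; on 'e' 0 → fail=1;  out ∅∪∅=∅
  n19('cc'): parent n18 fail=0; on 'c' 0 → fail=18;  out ∅∪∅=∅
  n22('cd'): parent n18 fail=0; on 'd' 0 → fail=10;  out ∅∪∅=∅
  n3('eed'): parent n2 fail=1; on 'd' 1→0 → fail=10;  out ∅∪∅=∅
  n7('beb'): parent n6 fail=1; on 'b' 1→0 → fail=5;  out ∅∪∅=∅
  n12('dba'): parent n11 fail=5; on 'a' 5→0 → fail=0;  out ∅∪∅=∅
  n17('ded'): parent n16 fail=1; on 'd' 1→0 → fail=10;  out {3}∪∅={3}
  n20('ccd'): parent n19 fail=18; on 'd' 18 → fail=22;  out ∅∪∅=∅
  n23('cdd'): parent n22 fail=10; on 'd' 10→0 → fail=10;  out {5}∪∅={5}
  n4('eedc'): parent n3 fail=10; on 'c' 10→0 → fail=18;  out {0}∪∅={0}
  n8('beba'): parent n7 fail=5; on 'a' 5→0 → fail=0;  out ∅∪∅=∅
  n13('dbab'): parent n12 fail=0; on 'b' 0 → fail=5;  out ∅∪∅=∅
  n21('ccdd'): parent n20 fail=22; on 'd' 22 → fail=23;  out {4}∪{5}={4,5}
  n9('bebab'): parent n8 fail=0; on 'b' 0 → fail=5;  out {1}∪∅={1}
  n14('dbabb'): parent n13 fail=5; on 'b' 5→0 → fail=5;  out ∅∪∅=∅
  n15('dbabbe'): parent n14 fail=5; on 'e' 5 → fail=6;  out {2}∪∅={2}

Text stream:
pos 0 'd': at 10
pos 1 'c': at 18 (fail-walked)
pos 2 'e': at 1 (fail-walked)
pos 3 'c': at 18 (fail-walked)
pos 4 'e': at 1 (fail-walked)
pos 5 'e': at 2
pos 6 'e': at 2 (fail-walked)
pos 7 'd': at 3
pos 8 'c': at 4  ** P0@[5:8]
pos 9 'd': at 22 (fail-walked)
pos 10 'a': at 0 (fail-walked)
pos 11 'e': at 1
pos 12 'c': at 18 (fail-walked)
pos 13 'a': at 0 (fail-walked)
pos 14 'a': at 0
pos 15 'c': at 18
pos 16 'c': at 19
pos 17 'd': at 20
pos 18 'd': at 21  ** P4@[15:18],P5@[16:18]
pos 19 'd': at 10 (fail-walked)
pos 20 'e': at 16
pos 21 'e': at 2 (fail-walked)
pos 22 'd': at 3
pos 23 'c': at 4  ** P0@[20:23]
pos 24 'c': at 19 (fail-walked)

All matches (sorted): [[8,0],[18,4],[18,5],[23,0]]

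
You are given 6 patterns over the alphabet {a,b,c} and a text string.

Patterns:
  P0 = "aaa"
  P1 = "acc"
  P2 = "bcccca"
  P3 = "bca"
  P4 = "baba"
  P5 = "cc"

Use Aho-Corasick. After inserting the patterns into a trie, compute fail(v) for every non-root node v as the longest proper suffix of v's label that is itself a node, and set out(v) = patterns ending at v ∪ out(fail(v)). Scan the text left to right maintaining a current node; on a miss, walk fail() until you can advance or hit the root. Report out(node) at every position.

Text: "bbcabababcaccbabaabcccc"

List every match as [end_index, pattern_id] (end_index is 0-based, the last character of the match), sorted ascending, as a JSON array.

Construct AC machine:
Trie nodes:
  0='ε' goto a→1 b→6 c→16
  1='a' goto a→2 c→4
  2='aa' goto a→3
  3='aaa' goto ·  [P0 ends]
  4='ac' goto c→5
  5='acc' goto ·  [P1 ends]
  6='b' goto a→13 c→7
  7='bc' goto a→12 c→8
  8='bcc' goto c→9
  9='bccc' goto c→10
  10='bcccc' goto a→11
  11='bcccca' goto ·  [P2 ends]
  12='bca' goto ·  [P3 ends]
  13='ba' goto b→14
  14='bab' goto a→15
  15='baba' goto ·  [P4 ends]
  16='c' goto c→17
  17='cc' goto ·  [P5 ends]

BFS fail/out derivation:
  fail(1) 'a': from fail(0)=0 chase 'a': 0 ⇒ 0;  out=∅∪out(0)=∅
  fail(6) 'b': from fail(0)=0 chase 'b': 0 ⇒ 0;  out=∅∪out(0)=∅
  fail(16) 'c': from fail(0)=0 chase 'c': 0 ⇒ 0;  out=∅∪out(0)=∅
  fail(2) 'aa': from fail(1)=0 chase 'a': 0 ⇒ 1;  out=∅∪out(1)=∅
  fail(4) 'ac': from fail(1)=0 chase 'c': 0 ⇒ 16;  out=∅∪out(16)=∅
  fail(7) 'bc': from fail(6)=0 chase 'c': 0 ⇒ 16;  out=∅∪out(16)=∅
  fail(13) 'ba': from fail(6)=0 chase 'a': 0 ⇒ 1;  out=∅∪out(1)=∅
  fail(17) 'cc': from fail(16)=0 chase 'c': 0 ⇒ 16;  out={5}∪out(16)={5}
  fail(3) 'aaa': from fail(2)=1 chase 'a': 1 ⇒ 2;  out={0}∪out(2)={0}
  fail(5) 'acc': from fail(4)=16 chase 'c': 16 ⇒ 17;  out={1}∪out(17)={1,5}
  fail(8) 'bcc': from fail(7)=16 chase 'c': 16 ⇒ 17;  out=∅∪out(17)={5}
  fail(12) 'bca': from fail(7)=16 chase 'a': 16→0 ⇒ 1;  out={3}∪out(1)={3}
  fail(14) 'bab': from fail(13)=1 chase 'b': 1→0 ⇒ 6;  out=∅∪out(6)=∅
  fail(9) 'bccc': from fail(8)=17 chase 'c': 17→16 ⇒ 17;  out=∅∪out(17)={5}
  fail(15) 'baba': from fail(14)=6 chase 'a': 6 ⇒ 13;  out={4}∪out(13)={4}
  fail(10) 'bcccc': from fail(9)=17 chase 'c': 17→16 ⇒ 17;  out=∅∪out(17)={5}
  fail(11) 'bcccca': from fail(10)=17 chase 'a': 17→16→0 ⇒ 1;  out={2}∪out(1)={2}

Text stream:
pos 0 'b': at 6
pos 1 'b': at 6 ·f
pos 2 'c': at 7
pos 3 'a': at 12  emit P3@[1:3]
pos 4 'b': at 6 ·f
pos 5 'a': at 13
pos 6 'b': at 14
pos 7 'a': at 15  emit P4@[4:7]
pos 8 'b': at 14 ·f
pos 9 'c': at 7 ·f
pos 10 'a': at 12  emit P3@[8:10]
pos 11 'c': at 4 ·f
pos 12 'c': at 5  emit P1@[10:12],P5@[11:12]
pos 13 'b': at 6 ·f
pos 14 'a': at 13
pos 15 'b': at 14
pos 16 'a': at 15  emit P4@[13:16]
pos 17 'a': at 2 ·f
pos 18 'b': at 6 ·f
pos 19 'c': at 7
pos 20 'c': at 8  emit P5@[19:20]
pos 21 'c': at 9  emit P5@[20:21]
pos 22 'c': at 10  emit P5@[21:22]

All matches (sorted): [[3,3],[7,4],[10,3],[12,1],[12,5],[16,4],[20,5],[21,5],[22,5]]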